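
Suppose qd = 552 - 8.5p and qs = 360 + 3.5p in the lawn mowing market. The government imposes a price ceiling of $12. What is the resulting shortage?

Shortage = 48

Equilibrium price would be p* = 16, so the ceiling at 12 binds.
At p = 12: qd = 552 − 8.5(12) = 450, qs = 360 + 3.5(12) = 402.
Shortage = 450 − 402 = 48.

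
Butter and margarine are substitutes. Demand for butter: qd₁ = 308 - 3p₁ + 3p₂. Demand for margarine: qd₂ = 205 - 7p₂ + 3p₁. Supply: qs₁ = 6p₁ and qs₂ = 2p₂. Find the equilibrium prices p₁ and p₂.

p₁ = 1129/24, p₂ = 923/24

Market 1: 308 - 3p₁ + 3p₂ = 6p₁ → 9p₁ - 3p₂ = 308.
Market 2: 9p₂ - 3p₁ = 205.
Eliminating p₂: 9×(1) + 3×(2) gives 72p₁ = 3387, so p₁ = 1129/24.
Back-substitute into (2): p₂ = (205 + 3×1129/24) / 9 = 923/24.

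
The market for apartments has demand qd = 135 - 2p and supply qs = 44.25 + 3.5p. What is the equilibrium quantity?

q* = 102

Set qd = qs: 135 - 2p = 44.25 + 3.5p.
90.75 = 5.5p, so p* = 16.5.
q* = 135 − 2(16.5) = 102.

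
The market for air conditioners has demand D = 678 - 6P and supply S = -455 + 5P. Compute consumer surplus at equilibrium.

Equilibrium: 678 - 6P = -455 + 5P gives P* = 103, Q* = 60.
Demand choke price (D = 0): P = 113.
CS = ½(113 − 103)(60) = 300.

Consumer surplus = 300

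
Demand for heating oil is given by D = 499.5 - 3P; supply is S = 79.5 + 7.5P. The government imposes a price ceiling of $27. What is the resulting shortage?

Equilibrium price would be P* = 40, so the ceiling at 27 binds.
At P = 27: D = 499.5 − 3(27) = 418.5, S = 79.5 + 7.5(27) = 282.
Shortage = 418.5 − 282 = 136.5.

Shortage = 136.5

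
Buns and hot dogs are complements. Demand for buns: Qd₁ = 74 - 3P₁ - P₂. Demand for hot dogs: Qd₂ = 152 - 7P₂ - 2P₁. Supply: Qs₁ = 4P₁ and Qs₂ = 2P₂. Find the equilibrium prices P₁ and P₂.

P₁ = 514/61, P₂ = 916/61

Market 1: 74 - 3P₁ - P₂ = 4P₁ → 7P₁ + P₂ = 74.
Market 2: 9P₂ + 2P₁ = 152.
Eliminating P₂: 9×(1) − 1×(2) gives 61P₁ = 514, so P₁ = 514/61.
Back-substitute into (2): P₂ = (152 − 2×514/61) / 9 = 916/61.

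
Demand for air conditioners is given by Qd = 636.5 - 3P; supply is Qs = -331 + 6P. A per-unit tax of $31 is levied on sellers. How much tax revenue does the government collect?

Tax revenue = 7812

Pre-tax equilibrium: P* = 107.5, Q* = 314.
Tax on sellers shifts supply to Qs = -331 + 6(P − 31) = -517 + 6P.
636.5 - 3P = -517 + 6P gives buyer price Pb = 769/6; sellers receive Ps = 769/6 − 31 = 583/6.
New quantity: Q = 636.5 − 3(769/6) = 252.
Revenue = 31 × 252 = 7812.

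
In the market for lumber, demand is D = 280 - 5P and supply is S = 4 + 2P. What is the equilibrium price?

Set D = S: 280 - 5P = 4 + 2P.
276 = 7P, so P* = 276/7.
Q* = 280 − 5(276/7) = 580/7.

P* = 276/7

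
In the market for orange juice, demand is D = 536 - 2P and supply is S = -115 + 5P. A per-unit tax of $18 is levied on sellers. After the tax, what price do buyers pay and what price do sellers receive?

Buyers pay 741/7, sellers receive 615/7

Pre-tax equilibrium: P* = 93, Q* = 350.
Tax on sellers shifts supply to S = -115 + 5(P − 18) = -205 + 5P.
536 - 2P = -205 + 5P gives buyer price Pb = 741/7; sellers receive Ps = 741/7 − 18 = 615/7.
New quantity: Q = 536 − 2(741/7) = 2270/7.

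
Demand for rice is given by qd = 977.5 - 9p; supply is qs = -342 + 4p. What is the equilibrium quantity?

Set qd = qs: 977.5 - 9p = -342 + 4p.
1319.5 = 13p, so p* = 101.5.
q* = 977.5 − 9(101.5) = 64.

q* = 64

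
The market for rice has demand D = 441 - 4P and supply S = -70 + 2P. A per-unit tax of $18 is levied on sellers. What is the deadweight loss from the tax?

Pre-tax equilibrium: P* = 511/6, Q* = 301/3.
Tax on sellers shifts supply to S = -70 + 2(P − 18) = -106 + 2P.
441 - 4P = -106 + 2P gives buyer price Pb = 547/6; sellers receive Ps = 547/6 − 18 = 439/6.
New quantity: Q = 441 − 4(547/6) = 229/3.
DWL = ½ × 18 × (301/3 − 229/3) = 216.

Deadweight loss = 216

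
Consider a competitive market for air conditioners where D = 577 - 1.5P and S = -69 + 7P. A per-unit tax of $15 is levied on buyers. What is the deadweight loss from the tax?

Deadweight loss = 4725/34

Pre-tax equilibrium: P* = 76, Q* = 463.
Tax on buyers shifts demand to D = 577 − 1.5(P + 15) = 554.5 - 1.5P.
554.5 - 1.5P = -69 + 7P gives seller price Ps = 1247/17; buyers pay Pb = 1247/17 + 15 = 1502/17.
New quantity: Q = 577 − 1.5(1502/17) = 7556/17.
DWL = ½ × 15 × (463 − 7556/17) = 4725/34.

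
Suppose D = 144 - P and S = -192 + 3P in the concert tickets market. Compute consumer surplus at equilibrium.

Consumer surplus = 1800

Equilibrium: 144 - P = -192 + 3P gives P* = 84, Q* = 60.
Demand choke price (D = 0): P = 144.
CS = ½(144 − 84)(60) = 1800.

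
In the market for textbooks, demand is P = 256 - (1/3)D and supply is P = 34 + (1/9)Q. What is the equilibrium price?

Set the two price expressions equal: 256 - (1/3)Q = 34 + (1/9)Q.
222 = (4/9)Q, so Q* = 499.5.
P* = 256 − (1/3)(499.5) = 89.5.

P* = 89.5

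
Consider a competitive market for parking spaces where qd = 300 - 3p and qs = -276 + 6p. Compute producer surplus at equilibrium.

Equilibrium: 300 - 3p = -276 + 6p gives p* = 64, q* = 108.
Supply starts at p = 46 (where qs = 0).
PS = ½(64 − 46)(108) = 972.

Producer surplus = 972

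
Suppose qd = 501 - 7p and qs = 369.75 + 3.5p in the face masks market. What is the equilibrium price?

Set qd = qs: 501 - 7p = 369.75 + 3.5p.
131.25 = 10.5p, so p* = 12.5.
q* = 501 − 7(12.5) = 413.5.

p* = 12.5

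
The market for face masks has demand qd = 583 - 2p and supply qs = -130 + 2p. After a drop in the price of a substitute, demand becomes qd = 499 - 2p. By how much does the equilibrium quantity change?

Original equilibrium: p* = 178.25, q* = 226.5.
New equilibrium: 499 - 2p = -130 + 2p, so 629 = 4p and p' = 157.25; q' = 499 − 2(157.25) = 184.5.
Change in quantity: 184.5 − 226.5 = -42.

Δq = -42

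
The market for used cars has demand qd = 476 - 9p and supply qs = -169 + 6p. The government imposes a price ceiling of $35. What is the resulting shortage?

Equilibrium price would be p* = 43, so the ceiling at 35 binds.
At p = 35: qd = 476 − 9(35) = 161, qs = -169 + 6(35) = 41.
Shortage = 161 − 41 = 120.

Shortage = 120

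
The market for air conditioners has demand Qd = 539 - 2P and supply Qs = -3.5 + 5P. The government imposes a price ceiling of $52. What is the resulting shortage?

Shortage = 178.5

Equilibrium price would be P* = 77.5, so the ceiling at 52 binds.
At P = 52: Qd = 539 − 2(52) = 435, Qs = -3.5 + 5(52) = 256.5.
Shortage = 435 − 256.5 = 178.5.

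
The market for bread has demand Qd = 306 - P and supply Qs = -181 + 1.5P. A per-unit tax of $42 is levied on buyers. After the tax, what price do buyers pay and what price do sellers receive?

Pre-tax equilibrium: P* = 194.8, Q* = 111.2.
Tax on buyers shifts demand to Qd = 306 − 1(P + 42) = 264 - P.
264 - P = -181 + 1.5P gives seller price Ps = 178; buyers pay Pb = 178 + 42 = 220.
New quantity: Q = 306 − 1(220) = 86.

Buyers pay $220, sellers receive $178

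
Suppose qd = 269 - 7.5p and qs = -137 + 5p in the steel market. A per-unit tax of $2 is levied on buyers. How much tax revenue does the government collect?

Pre-tax equilibrium: p* = 32.48, q* = 25.4.
Tax on buyers shifts demand to qd = 269 − 7.5(p + 2) = 254 - 7.5p.
254 - 7.5p = -137 + 5p gives seller price ps = 31.28; buyers pay pb = 31.28 + 2 = 33.28.
New quantity: q = 269 − 7.5(33.28) = 19.4.
Revenue = 2 × 19.4 = 38.8.

Tax revenue = 38.8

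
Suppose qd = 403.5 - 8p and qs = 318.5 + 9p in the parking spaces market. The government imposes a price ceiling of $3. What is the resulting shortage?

Shortage = 34

Equilibrium price would be p* = 5, so the ceiling at 3 binds.
At p = 3: qd = 403.5 − 8(3) = 379.5, qs = 318.5 + 9(3) = 345.5.
Shortage = 379.5 − 345.5 = 34.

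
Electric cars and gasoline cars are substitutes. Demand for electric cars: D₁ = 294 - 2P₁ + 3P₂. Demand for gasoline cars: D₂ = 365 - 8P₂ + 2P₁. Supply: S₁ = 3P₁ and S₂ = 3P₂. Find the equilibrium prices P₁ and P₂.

Market 1: 294 - 2P₁ + 3P₂ = 3P₁ → 5P₁ - 3P₂ = 294.
Market 2: 11P₂ - 2P₁ = 365.
Eliminating P₂: 11×(1) + 3×(2) gives 49P₁ = 4329, so P₁ = 4329/49.
Back-substitute into (2): P₂ = (365 + 2×4329/49) / 11 = 2413/49.

P₁ = 4329/49, P₂ = 2413/49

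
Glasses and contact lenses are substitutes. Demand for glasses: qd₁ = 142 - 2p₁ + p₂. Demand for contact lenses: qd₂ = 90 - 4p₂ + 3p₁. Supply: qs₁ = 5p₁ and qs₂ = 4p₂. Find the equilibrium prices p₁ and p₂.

p₁ = 1226/53, p₂ = 1056/53

Market 1: 142 - 2p₁ + p₂ = 5p₁ → 7p₁ - p₂ = 142.
Market 2: 8p₂ - 3p₁ = 90.
Eliminating p₂: 8×(1) + 1×(2) gives 53p₁ = 1226, so p₁ = 1226/53.
Back-substitute into (2): p₂ = (90 + 3×1226/53) / 8 = 1056/53.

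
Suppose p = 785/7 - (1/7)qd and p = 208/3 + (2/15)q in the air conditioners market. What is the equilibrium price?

p* = 90

Set the two price expressions equal: 785/7 - (1/7)q = 208/3 + (2/15)q.
899/21 = (29/105)q, so q* = 155.
p* = 785/7 − (1/7)(155) = 90.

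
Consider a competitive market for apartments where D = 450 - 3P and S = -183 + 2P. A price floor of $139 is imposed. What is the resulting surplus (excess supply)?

Surplus = 62

Equilibrium price would be P* = 126.6, so the floor at 139 binds.
At P = 139: D = 33, S = 95.
Surplus = 95 − 33 = 62.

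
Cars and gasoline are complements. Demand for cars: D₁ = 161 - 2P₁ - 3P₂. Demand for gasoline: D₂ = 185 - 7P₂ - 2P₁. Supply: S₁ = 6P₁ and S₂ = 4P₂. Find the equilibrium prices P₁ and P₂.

Market 1: 161 - 2P₁ - 3P₂ = 6P₁ → 8P₁ + 3P₂ = 161.
Market 2: 11P₂ + 2P₁ = 185.
Eliminating P₂: 11×(1) − 3×(2) gives 82P₁ = 1216, so P₁ = 608/41.
Back-substitute into (2): P₂ = (185 − 2×608/41) / 11 = 579/41.

P₁ = 608/41, P₂ = 579/41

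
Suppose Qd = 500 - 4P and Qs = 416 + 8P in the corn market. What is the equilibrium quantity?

Set Qd = Qs: 500 - 4P = 416 + 8P.
84 = 12P, so P* = 7.
Q* = 500 − 4(7) = 472.

Q* = 472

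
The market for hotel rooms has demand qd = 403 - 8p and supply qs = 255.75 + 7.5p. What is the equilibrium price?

p* = 9.5

Set qd = qs: 403 - 8p = 255.75 + 7.5p.
147.25 = 15.5p, so p* = 9.5.
q* = 403 − 8(9.5) = 327.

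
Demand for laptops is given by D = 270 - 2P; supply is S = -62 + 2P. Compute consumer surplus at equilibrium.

Consumer surplus = 2704

Equilibrium: 270 - 2P = -62 + 2P gives P* = 83, Q* = 104.
Demand choke price (D = 0): P = 135.
CS = ½(135 − 83)(104) = 2704.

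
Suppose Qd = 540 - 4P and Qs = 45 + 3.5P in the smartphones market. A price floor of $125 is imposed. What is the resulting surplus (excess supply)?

Surplus = 442.5

Equilibrium price would be P* = 66, so the floor at 125 binds.
At P = 125: Qd = 40, Qs = 482.5.
Surplus = 482.5 − 40 = 442.5.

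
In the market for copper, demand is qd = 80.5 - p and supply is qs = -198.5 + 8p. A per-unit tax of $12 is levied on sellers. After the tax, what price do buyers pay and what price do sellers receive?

Buyers pay 125/3, sellers receive 89/3

Pre-tax equilibrium: p* = 31, q* = 49.5.
Tax on sellers shifts supply to qs = -198.5 + 8(p − 12) = -294.5 + 8p.
80.5 - p = -294.5 + 8p gives buyer price pb = 125/3; sellers receive ps = 125/3 − 12 = 89/3.
New quantity: q = 80.5 − 1(125/3) = 233/6.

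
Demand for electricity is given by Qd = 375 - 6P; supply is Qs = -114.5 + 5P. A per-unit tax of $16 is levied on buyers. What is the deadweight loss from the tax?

Deadweight loss = 3840/11

Pre-tax equilibrium: P* = 44.5, Q* = 108.
Tax on buyers shifts demand to Qd = 375 − 6(P + 16) = 279 - 6P.
279 - 6P = -114.5 + 5P gives seller price Ps = 787/22; buyers pay Pb = 787/22 + 16 = 1139/22.
New quantity: Q = 375 − 6(1139/22) = 708/11.
DWL = ½ × 16 × (108 − 708/11) = 3840/11.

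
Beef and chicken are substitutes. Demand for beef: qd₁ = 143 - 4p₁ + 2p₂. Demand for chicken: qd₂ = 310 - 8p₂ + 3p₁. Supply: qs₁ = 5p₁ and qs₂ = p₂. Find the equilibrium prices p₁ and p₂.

p₁ = 1907/75, p₂ = 42.92

Market 1: 143 - 4p₁ + 2p₂ = 5p₁ → 9p₁ - 2p₂ = 143.
Market 2: 9p₂ - 3p₁ = 310.
Eliminating p₂: 9×(1) + 2×(2) gives 75p₁ = 1907, so p₁ = 1907/75.
Back-substitute into (2): p₂ = (310 + 3×1907/75) / 9 = 42.92.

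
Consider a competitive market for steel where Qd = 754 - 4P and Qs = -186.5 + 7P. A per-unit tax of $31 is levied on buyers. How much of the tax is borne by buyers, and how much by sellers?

Pre-tax equilibrium: P* = 85.5, Q* = 412.
Tax on buyers shifts demand to Qd = 754 − 4(P + 31) = 630 - 4P.
630 - 4P = -186.5 + 7P gives seller price Ps = 1633/22; buyers pay Pb = 1633/22 + 31 = 2315/22.
New quantity: Q = 754 − 4(2315/22) = 3664/11.
Buyer burden = 2315/22 − 85.5 = 217/11; seller burden = 85.5 − 1633/22 = 124/11.

Buyers bear 217/11, sellers bear 124/11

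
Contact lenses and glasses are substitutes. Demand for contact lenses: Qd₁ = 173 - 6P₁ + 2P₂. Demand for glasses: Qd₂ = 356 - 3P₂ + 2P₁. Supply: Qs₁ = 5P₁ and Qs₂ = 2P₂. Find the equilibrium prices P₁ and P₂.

Market 1: 173 - 6P₁ + 2P₂ = 5P₁ → 11P₁ - 2P₂ = 173.
Market 2: 5P₂ - 2P₁ = 356.
Eliminating P₂: 5×(1) + 2×(2) gives 51P₁ = 1577, so P₁ = 1577/51.
Back-substitute into (2): P₂ = (356 + 2×1577/51) / 5 = 4262/51.

P₁ = 1577/51, P₂ = 4262/51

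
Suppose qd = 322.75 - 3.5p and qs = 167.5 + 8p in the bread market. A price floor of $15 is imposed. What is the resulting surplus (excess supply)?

Equilibrium price would be p* = 13.5, so the floor at 15 binds.
At p = 15: qd = 270.25, qs = 287.5.
Surplus = 287.5 − 270.25 = 17.25.

Surplus = 17.25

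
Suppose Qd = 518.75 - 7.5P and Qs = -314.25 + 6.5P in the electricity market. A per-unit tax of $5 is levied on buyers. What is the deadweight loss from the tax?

Pre-tax equilibrium: P* = 59.5, Q* = 72.5.
Tax on buyers shifts demand to Qd = 518.75 − 7.5(P + 5) = 481.25 - 7.5P.
481.25 - 7.5P = -314.25 + 6.5P gives seller price Ps = 1591/28; buyers pay Pb = 1591/28 + 5 = 1731/28.
New quantity: Q = 518.75 − 7.5(1731/28) = 3085/56.
DWL = ½ × 5 × (72.5 − 3085/56) = 4875/112.

Deadweight loss = 4875/112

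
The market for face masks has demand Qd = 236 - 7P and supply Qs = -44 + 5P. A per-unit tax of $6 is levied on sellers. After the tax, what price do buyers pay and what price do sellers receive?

Buyers pay 155/6, sellers receive 119/6

Pre-tax equilibrium: P* = 70/3, Q* = 218/3.
Tax on sellers shifts supply to Qs = -44 + 5(P − 6) = -74 + 5P.
236 - 7P = -74 + 5P gives buyer price Pb = 155/6; sellers receive Ps = 155/6 − 6 = 119/6.
New quantity: Q = 236 − 7(155/6) = 331/6.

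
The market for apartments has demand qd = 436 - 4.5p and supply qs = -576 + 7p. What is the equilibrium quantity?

q* = 40

Set qd = qs: 436 - 4.5p = -576 + 7p.
1012 = 11.5p, so p* = 88.
q* = 436 − 4.5(88) = 40.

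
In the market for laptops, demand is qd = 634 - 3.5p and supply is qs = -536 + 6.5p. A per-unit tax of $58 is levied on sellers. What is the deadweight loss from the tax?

Pre-tax equilibrium: p* = 117, q* = 224.5.
Tax on sellers shifts supply to qs = -536 + 6.5(p − 58) = -913 + 6.5p.
634 - 3.5p = -913 + 6.5p gives buyer price pb = 154.7; sellers receive ps = 154.7 − 58 = 96.7.
New quantity: q = 634 − 3.5(154.7) = 92.55.
DWL = ½ × 58 × (224.5 − 92.55) = 3826.55.

Deadweight loss = 3826.55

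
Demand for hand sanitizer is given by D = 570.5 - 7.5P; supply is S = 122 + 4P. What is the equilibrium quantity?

Set D = S: 570.5 - 7.5P = 122 + 4P.
448.5 = 11.5P, so P* = 39.
Q* = 570.5 − 7.5(39) = 278.

Q* = 278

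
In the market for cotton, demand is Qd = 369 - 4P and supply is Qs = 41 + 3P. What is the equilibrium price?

P* = 328/7

Set Qd = Qs: 369 - 4P = 41 + 3P.
328 = 7P, so P* = 328/7.
Q* = 369 − 4(328/7) = 1271/7.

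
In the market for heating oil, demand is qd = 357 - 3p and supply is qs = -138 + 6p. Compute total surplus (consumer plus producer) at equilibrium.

Total surplus = 9216

Equilibrium: 357 - 3p = -138 + 6p gives p* = 55, q* = 192.
Demand choke price: p = 119; supply starts at p = 23.
CS = ½(119 − 55)(192) = 6144; PS = ½(55 − 23)(192) = 3072.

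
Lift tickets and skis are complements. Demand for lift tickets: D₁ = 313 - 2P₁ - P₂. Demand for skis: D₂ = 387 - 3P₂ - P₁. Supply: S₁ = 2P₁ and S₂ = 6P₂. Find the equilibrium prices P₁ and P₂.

P₁ = 486/7, P₂ = 247/7

Market 1: 313 - 2P₁ - P₂ = 2P₁ → 4P₁ + P₂ = 313.
Market 2: 9P₂ + P₁ = 387.
Eliminating P₂: 9×(1) − 1×(2) gives 35P₁ = 2430, so P₁ = 486/7.
Back-substitute into (2): P₂ = (387 − 1×486/7) / 9 = 247/7.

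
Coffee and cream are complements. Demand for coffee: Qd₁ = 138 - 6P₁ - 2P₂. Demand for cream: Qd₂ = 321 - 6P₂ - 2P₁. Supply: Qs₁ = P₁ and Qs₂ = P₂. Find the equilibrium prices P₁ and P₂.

P₁ = 7.2, P₂ = 43.8

Market 1: 138 - 6P₁ - 2P₂ = P₁ → 7P₁ + 2P₂ = 138.
Market 2: 7P₂ + 2P₁ = 321.
Eliminating P₂: 7×(1) − 2×(2) gives 45P₁ = 324, so P₁ = 7.2.
Back-substitute into (2): P₂ = (321 − 2×7.2) / 7 = 43.8.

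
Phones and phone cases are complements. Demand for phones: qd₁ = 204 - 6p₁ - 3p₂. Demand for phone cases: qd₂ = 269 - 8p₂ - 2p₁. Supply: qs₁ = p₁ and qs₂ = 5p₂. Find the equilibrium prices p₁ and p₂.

Market 1: 204 - 6p₁ - 3p₂ = p₁ → 7p₁ + 3p₂ = 204.
Market 2: 13p₂ + 2p₁ = 269.
Eliminating p₂: 13×(1) − 3×(2) gives 85p₁ = 1845, so p₁ = 369/17.
Back-substitute into (2): p₂ = (269 − 2×369/17) / 13 = 295/17.

p₁ = 369/17, p₂ = 295/17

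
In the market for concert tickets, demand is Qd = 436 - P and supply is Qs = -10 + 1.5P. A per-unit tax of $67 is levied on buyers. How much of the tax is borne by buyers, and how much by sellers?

Pre-tax equilibrium: P* = 178.4, Q* = 257.6.
Tax on buyers shifts demand to Qd = 436 − 1(P + 67) = 369 - P.
369 - P = -10 + 1.5P gives seller price Ps = 151.6; buyers pay Pb = 151.6 + 67 = 218.6.
New quantity: Q = 436 − 1(218.6) = 217.4.
Buyer burden = 218.6 − 178.4 = 40.2; seller burden = 178.4 − 151.6 = 26.8.

Buyers bear $40.2, sellers bear $26.8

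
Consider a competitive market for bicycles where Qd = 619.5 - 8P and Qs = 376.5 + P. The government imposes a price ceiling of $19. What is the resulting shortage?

Equilibrium price would be P* = 27, so the ceiling at 19 binds.
At P = 19: Qd = 619.5 − 8(19) = 467.5, Qs = 376.5 + 1(19) = 395.5.
Shortage = 467.5 − 395.5 = 72.

Shortage = 72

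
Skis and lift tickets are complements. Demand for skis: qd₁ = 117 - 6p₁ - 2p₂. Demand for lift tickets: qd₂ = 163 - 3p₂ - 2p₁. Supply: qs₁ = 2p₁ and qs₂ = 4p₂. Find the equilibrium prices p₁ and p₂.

p₁ = 493/52, p₂ = 535/26

Market 1: 117 - 6p₁ - 2p₂ = 2p₁ → 8p₁ + 2p₂ = 117.
Market 2: 7p₂ + 2p₁ = 163.
Eliminating p₂: 7×(1) − 2×(2) gives 52p₁ = 493, so p₁ = 493/52.
Back-substitute into (2): p₂ = (163 − 2×493/52) / 7 = 535/26.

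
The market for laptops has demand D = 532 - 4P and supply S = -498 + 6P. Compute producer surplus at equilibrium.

Producer surplus = 1200

Equilibrium: 532 - 4P = -498 + 6P gives P* = 103, Q* = 120.
Supply starts at P = 83 (where S = 0).
PS = ½(103 − 83)(120) = 1200.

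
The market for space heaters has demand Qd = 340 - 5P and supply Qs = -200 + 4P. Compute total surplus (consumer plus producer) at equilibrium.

Total surplus = 360

Equilibrium: 340 - 5P = -200 + 4P gives P* = 60, Q* = 40.
Demand choke price: P = 68; supply starts at P = 50.
CS = ½(68 − 60)(40) = 160; PS = ½(60 − 50)(40) = 200.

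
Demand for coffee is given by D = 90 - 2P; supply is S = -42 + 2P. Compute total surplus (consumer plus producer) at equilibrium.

Equilibrium: 90 - 2P = -42 + 2P gives P* = 33, Q* = 24.
Demand choke price: P = 45; supply starts at P = 21.
CS = ½(45 − 33)(24) = 144; PS = ½(33 − 21)(24) = 144.

Total surplus = 288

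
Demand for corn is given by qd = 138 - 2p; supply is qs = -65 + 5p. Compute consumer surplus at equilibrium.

Consumer surplus = 1600

Equilibrium: 138 - 2p = -65 + 5p gives p* = 29, q* = 80.
Demand choke price (qd = 0): p = 69.
CS = ½(69 − 29)(80) = 1600.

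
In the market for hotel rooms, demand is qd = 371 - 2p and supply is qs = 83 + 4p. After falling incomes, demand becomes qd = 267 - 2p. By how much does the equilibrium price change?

Original equilibrium: p* = 48, q* = 275.
New equilibrium: 267 - 2p = 83 + 4p, so 184 = 6p and p' = 92/3; q' = 267 − 2(92/3) = 617/3.
Change in price: 92/3 − 48 = -52/3.

Δp = -52/3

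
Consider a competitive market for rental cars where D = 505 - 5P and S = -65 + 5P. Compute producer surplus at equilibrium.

Equilibrium: 505 - 5P = -65 + 5P gives P* = 57, Q* = 220.
Supply starts at P = 13 (where S = 0).
PS = ½(57 − 13)(220) = 4840.

Producer surplus = 4840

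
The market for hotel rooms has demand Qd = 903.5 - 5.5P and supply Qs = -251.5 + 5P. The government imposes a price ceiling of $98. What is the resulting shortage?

Equilibrium price would be P* = 110, so the ceiling at 98 binds.
At P = 98: Qd = 903.5 − 5.5(98) = 364.5, Qs = -251.5 + 5(98) = 238.5.
Shortage = 364.5 − 238.5 = 126.

Shortage = 126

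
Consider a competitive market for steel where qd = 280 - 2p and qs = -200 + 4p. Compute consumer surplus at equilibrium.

Consumer surplus = 3600

Equilibrium: 280 - 2p = -200 + 4p gives p* = 80, q* = 120.
Demand choke price (qd = 0): p = 140.
CS = ½(140 − 80)(120) = 3600.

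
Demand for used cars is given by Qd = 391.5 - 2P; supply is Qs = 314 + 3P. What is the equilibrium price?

P* = 15.5

Set Qd = Qs: 391.5 - 2P = 314 + 3P.
77.5 = 5P, so P* = 15.5.
Q* = 391.5 − 2(15.5) = 360.5.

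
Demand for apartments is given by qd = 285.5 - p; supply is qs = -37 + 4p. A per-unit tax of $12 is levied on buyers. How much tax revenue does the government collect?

Pre-tax equilibrium: p* = 64.5, q* = 221.
Tax on buyers shifts demand to qd = 285.5 − 1(p + 12) = 273.5 - p.
273.5 - p = -37 + 4p gives seller price ps = 62.1; buyers pay pb = 62.1 + 12 = 74.1.
New quantity: q = 285.5 − 1(74.1) = 211.4.
Revenue = 12 × 211.4 = 2536.8.

Tax revenue = 2536.8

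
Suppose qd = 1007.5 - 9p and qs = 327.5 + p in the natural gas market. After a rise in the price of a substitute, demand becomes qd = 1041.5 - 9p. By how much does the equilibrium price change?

Δp = 3.4

Original equilibrium: p* = 68, q* = 395.5.
New equilibrium: 1041.5 - 9p = 327.5 + p, so 714 = 10p and p' = 71.4; q' = 1041.5 − 9(71.4) = 398.9.
Change in price: 71.4 − 68 = 3.4.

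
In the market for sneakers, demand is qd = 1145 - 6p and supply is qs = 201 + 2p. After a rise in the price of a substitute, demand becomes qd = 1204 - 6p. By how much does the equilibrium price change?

Original equilibrium: p* = 118, q* = 437.
New equilibrium: 1204 - 6p = 201 + 2p, so 1003 = 8p and p' = 125.375; q' = 1204 − 6(125.375) = 451.75.
Change in price: 125.375 − 118 = 7.375.

Δp = 7.375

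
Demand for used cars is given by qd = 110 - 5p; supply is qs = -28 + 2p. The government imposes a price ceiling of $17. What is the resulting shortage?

Shortage = 19

Equilibrium price would be p* = 138/7, so the ceiling at 17 binds.
At p = 17: qd = 110 − 5(17) = 25, qs = -28 + 2(17) = 6.
Shortage = 25 − 6 = 19.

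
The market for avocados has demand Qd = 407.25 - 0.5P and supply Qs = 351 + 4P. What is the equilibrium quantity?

Q* = 401

Set Qd = Qs: 407.25 - 0.5P = 351 + 4P.
56.25 = 4.5P, so P* = 12.5.
Q* = 407.25 − 0.5(12.5) = 401.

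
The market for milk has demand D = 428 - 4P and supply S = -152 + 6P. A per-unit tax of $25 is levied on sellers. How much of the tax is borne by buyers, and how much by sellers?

Buyers bear $15, sellers bear $10

Pre-tax equilibrium: P* = 58, Q* = 196.
Tax on sellers shifts supply to S = -152 + 6(P − 25) = -302 + 6P.
428 - 4P = -302 + 6P gives buyer price Pb = 73; sellers receive Ps = 73 − 25 = 48.
New quantity: Q = 428 − 4(73) = 136.
Buyer burden = 73 − 58 = 15; seller burden = 58 − 48 = 10.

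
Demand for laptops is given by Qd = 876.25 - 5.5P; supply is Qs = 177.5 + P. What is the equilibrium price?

P* = 107.5

Set Qd = Qs: 876.25 - 5.5P = 177.5 + P.
698.75 = 6.5P, so P* = 107.5.
Q* = 876.25 − 5.5(107.5) = 285.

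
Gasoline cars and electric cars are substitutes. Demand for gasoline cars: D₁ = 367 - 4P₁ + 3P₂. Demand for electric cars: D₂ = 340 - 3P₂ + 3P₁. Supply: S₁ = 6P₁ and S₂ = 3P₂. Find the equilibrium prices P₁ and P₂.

Market 1: 367 - 4P₁ + 3P₂ = 6P₁ → 10P₁ - 3P₂ = 367.
Market 2: 6P₂ - 3P₁ = 340.
Eliminating P₂: 6×(1) + 3×(2) gives 51P₁ = 3222, so P₁ = 1074/17.
Back-substitute into (2): P₂ = (340 + 3×1074/17) / 6 = 4501/51.

P₁ = 1074/17, P₂ = 4501/51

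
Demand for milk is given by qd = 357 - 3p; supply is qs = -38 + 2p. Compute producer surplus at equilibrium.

Producer surplus = 3600

Equilibrium: 357 - 3p = -38 + 2p gives p* = 79, q* = 120.
Supply starts at p = 19 (where qs = 0).
PS = ½(79 − 19)(120) = 3600.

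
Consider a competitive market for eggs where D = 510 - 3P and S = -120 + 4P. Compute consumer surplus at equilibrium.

Equilibrium: 510 - 3P = -120 + 4P gives P* = 90, Q* = 240.
Demand choke price (D = 0): P = 170.
CS = ½(170 − 90)(240) = 9600.

Consumer surplus = 9600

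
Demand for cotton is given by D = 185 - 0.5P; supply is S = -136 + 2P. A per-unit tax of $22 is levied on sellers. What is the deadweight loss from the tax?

Deadweight loss = 96.8

Pre-tax equilibrium: P* = 128.4, Q* = 120.8.
Tax on sellers shifts supply to S = -136 + 2(P − 22) = -180 + 2P.
185 - 0.5P = -180 + 2P gives buyer price Pb = 146; sellers receive Ps = 146 − 22 = 124.
New quantity: Q = 185 − 0.5(146) = 112.
DWL = ½ × 22 × (120.8 − 112) = 96.8.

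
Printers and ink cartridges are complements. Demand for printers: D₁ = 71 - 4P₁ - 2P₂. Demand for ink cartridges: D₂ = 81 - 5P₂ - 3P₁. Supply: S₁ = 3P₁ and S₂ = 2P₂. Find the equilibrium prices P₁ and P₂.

P₁ = 335/43, P₂ = 354/43

Market 1: 71 - 4P₁ - 2P₂ = 3P₁ → 7P₁ + 2P₂ = 71.
Market 2: 7P₂ + 3P₁ = 81.
Eliminating P₂: 7×(1) − 2×(2) gives 43P₁ = 335, so P₁ = 335/43.
Back-substitute into (2): P₂ = (81 − 3×335/43) / 7 = 354/43.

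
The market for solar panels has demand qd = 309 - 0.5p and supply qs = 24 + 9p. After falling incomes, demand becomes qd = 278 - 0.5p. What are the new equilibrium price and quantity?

p' = 508/19, q' = 5028/19

Original equilibrium: p* = 30, q* = 294.
New equilibrium: 278 - 0.5p = 24 + 9p, so 254 = 9.5p and p' = 508/19; q' = 278 − 0.5(508/19) = 5028/19.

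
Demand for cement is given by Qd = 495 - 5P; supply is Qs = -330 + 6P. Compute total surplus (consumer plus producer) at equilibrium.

Equilibrium: 495 - 5P = -330 + 6P gives P* = 75, Q* = 120.
Demand choke price: P = 99; supply starts at P = 55.
CS = ½(99 − 75)(120) = 1440; PS = ½(75 − 55)(120) = 1200.

Total surplus = 2640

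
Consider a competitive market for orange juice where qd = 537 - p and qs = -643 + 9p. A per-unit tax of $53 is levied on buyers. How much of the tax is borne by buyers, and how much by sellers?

Pre-tax equilibrium: p* = 118, q* = 419.
Tax on buyers shifts demand to qd = 537 − 1(p + 53) = 484 - p.
484 - p = -643 + 9p gives seller price ps = 112.7; buyers pay pb = 112.7 + 53 = 165.7.
New quantity: q = 537 − 1(165.7) = 371.3.
Buyer burden = 165.7 − 118 = 47.7; seller burden = 118 − 112.7 = 5.3.

Buyers bear $47.7, sellers bear $5.3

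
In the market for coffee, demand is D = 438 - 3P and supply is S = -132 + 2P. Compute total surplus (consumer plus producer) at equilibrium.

Total surplus = 3840

Equilibrium: 438 - 3P = -132 + 2P gives P* = 114, Q* = 96.
Demand choke price: P = 146; supply starts at P = 66.
CS = ½(146 − 114)(96) = 1536; PS = ½(114 − 66)(96) = 2304.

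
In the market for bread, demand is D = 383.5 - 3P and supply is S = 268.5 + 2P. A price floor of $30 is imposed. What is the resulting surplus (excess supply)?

Equilibrium price would be P* = 23, so the floor at 30 binds.
At P = 30: D = 293.5, S = 328.5.
Surplus = 328.5 − 293.5 = 35.

Surplus = 35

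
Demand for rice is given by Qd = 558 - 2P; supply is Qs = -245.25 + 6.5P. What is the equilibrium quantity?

Set Qd = Qs: 558 - 2P = -245.25 + 6.5P.
803.25 = 8.5P, so P* = 94.5.
Q* = 558 − 2(94.5) = 369.

Q* = 369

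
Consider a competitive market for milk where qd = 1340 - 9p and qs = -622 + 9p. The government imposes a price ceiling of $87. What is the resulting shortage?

Shortage = 396

Equilibrium price would be p* = 109, so the ceiling at 87 binds.
At p = 87: qd = 1340 − 9(87) = 557, qs = -622 + 9(87) = 161.
Shortage = 557 − 161 = 396.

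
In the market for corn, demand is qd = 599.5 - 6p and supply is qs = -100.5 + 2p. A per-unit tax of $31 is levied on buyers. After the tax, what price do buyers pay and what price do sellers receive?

Buyers pay $95.25, sellers receive $64.25

Pre-tax equilibrium: p* = 87.5, q* = 74.5.
Tax on buyers shifts demand to qd = 599.5 − 6(p + 31) = 413.5 - 6p.
413.5 - 6p = -100.5 + 2p gives seller price ps = 64.25; buyers pay pb = 64.25 + 31 = 95.25.
New quantity: q = 599.5 − 6(95.25) = 28.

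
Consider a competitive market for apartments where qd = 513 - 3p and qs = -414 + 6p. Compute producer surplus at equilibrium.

Equilibrium: 513 - 3p = -414 + 6p gives p* = 103, q* = 204.
Supply starts at p = 69 (where qs = 0).
PS = ½(103 − 69)(204) = 3468.

Producer surplus = 3468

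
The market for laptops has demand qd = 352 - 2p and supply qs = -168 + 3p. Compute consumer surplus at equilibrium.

Equilibrium: 352 - 2p = -168 + 3p gives p* = 104, q* = 144.
Demand choke price (qd = 0): p = 176.
CS = ½(176 − 104)(144) = 5184.

Consumer surplus = 5184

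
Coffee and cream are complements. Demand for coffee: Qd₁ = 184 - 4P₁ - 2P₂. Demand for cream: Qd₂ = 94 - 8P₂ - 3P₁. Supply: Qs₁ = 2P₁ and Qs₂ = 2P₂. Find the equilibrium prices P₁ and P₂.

Market 1: 184 - 4P₁ - 2P₂ = 2P₁ → 6P₁ + 2P₂ = 184.
Market 2: 10P₂ + 3P₁ = 94.
Eliminating P₂: 10×(1) − 2×(2) gives 54P₁ = 1652, so P₁ = 826/27.
Back-substitute into (2): P₂ = (94 − 3×826/27) / 10 = 2/9.

P₁ = 826/27, P₂ = 2/9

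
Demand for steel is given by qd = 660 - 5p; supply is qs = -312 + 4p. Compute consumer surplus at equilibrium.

Consumer surplus = 1440

Equilibrium: 660 - 5p = -312 + 4p gives p* = 108, q* = 120.
Demand choke price (qd = 0): p = 132.
CS = ½(132 − 108)(120) = 1440.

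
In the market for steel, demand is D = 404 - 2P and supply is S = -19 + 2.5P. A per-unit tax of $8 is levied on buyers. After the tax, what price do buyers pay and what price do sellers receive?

Buyers pay 886/9, sellers receive 814/9

Pre-tax equilibrium: P* = 94, Q* = 216.
Tax on buyers shifts demand to D = 404 − 2(P + 8) = 388 - 2P.
388 - 2P = -19 + 2.5P gives seller price Ps = 814/9; buyers pay Pb = 814/9 + 8 = 886/9.
New quantity: Q = 404 − 2(886/9) = 1864/9.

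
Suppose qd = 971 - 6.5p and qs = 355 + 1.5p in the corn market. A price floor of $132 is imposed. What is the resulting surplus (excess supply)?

Equilibrium price would be p* = 77, so the floor at 132 binds.
At p = 132: qd = 113, qs = 553.
Surplus = 553 − 113 = 440.

Surplus = 440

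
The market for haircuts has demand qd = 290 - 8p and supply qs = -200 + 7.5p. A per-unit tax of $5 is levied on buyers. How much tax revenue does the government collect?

Pre-tax equilibrium: p* = 980/31, q* = 1150/31.
Tax on buyers shifts demand to qd = 290 − 8(p + 5) = 250 - 8p.
250 - 8p = -200 + 7.5p gives seller price ps = 900/31; buyers pay pb = 900/31 + 5 = 1055/31.
New quantity: q = 290 − 8(1055/31) = 550/31.
Revenue = 5 × 550/31 = 2750/31.

Tax revenue = 2750/31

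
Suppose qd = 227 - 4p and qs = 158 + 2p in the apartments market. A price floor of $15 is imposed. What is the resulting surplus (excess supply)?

Equilibrium price would be p* = 11.5, so the floor at 15 binds.
At p = 15: qd = 167, qs = 188.
Surplus = 188 − 167 = 21.

Surplus = 21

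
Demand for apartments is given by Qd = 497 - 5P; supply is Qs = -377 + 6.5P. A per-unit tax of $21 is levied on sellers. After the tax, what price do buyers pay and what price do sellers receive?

Pre-tax equilibrium: P* = 76, Q* = 117.
Tax on sellers shifts supply to Qs = -377 + 6.5(P − 21) = -513.5 + 6.5P.
497 - 5P = -513.5 + 6.5P gives buyer price Pb = 2021/23; sellers receive Ps = 2021/23 − 21 = 1538/23.
New quantity: Q = 497 − 5(2021/23) = 1326/23.

Buyers pay 2021/23, sellers receive 1538/23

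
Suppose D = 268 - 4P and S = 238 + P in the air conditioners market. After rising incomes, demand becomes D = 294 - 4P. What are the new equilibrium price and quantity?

P' = 11.2, Q' = 249.2

Original equilibrium: P* = 6, Q* = 244.
New equilibrium: 294 - 4P = 238 + P, so 56 = 5P and P' = 11.2; Q' = 294 − 4(11.2) = 249.2.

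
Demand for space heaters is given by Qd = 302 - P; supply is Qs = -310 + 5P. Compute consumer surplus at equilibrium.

Equilibrium: 302 - P = -310 + 5P gives P* = 102, Q* = 200.
Demand choke price (Qd = 0): P = 302.
CS = ½(302 − 102)(200) = 20000.

Consumer surplus = 20000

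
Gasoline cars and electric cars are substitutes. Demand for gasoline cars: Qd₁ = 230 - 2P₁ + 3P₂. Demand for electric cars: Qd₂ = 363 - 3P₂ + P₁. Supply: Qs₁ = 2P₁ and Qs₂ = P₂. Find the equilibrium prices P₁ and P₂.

P₁ = 2009/13, P₂ = 1682/13

Market 1: 230 - 2P₁ + 3P₂ = 2P₁ → 4P₁ - 3P₂ = 230.
Market 2: 4P₂ - P₁ = 363.
Eliminating P₂: 4×(1) + 3×(2) gives 13P₁ = 2009, so P₁ = 2009/13.
Back-substitute into (2): P₂ = (363 + 1×2009/13) / 4 = 1682/13.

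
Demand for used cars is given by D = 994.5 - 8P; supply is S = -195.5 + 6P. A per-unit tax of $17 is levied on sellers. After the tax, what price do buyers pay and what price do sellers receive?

Pre-tax equilibrium: P* = 85, Q* = 314.5.
Tax on sellers shifts supply to S = -195.5 + 6(P − 17) = -297.5 + 6P.
994.5 - 8P = -297.5 + 6P gives buyer price Pb = 646/7; sellers receive Ps = 646/7 − 17 = 527/7.
New quantity: Q = 994.5 − 8(646/7) = 3587/14.

Buyers pay 646/7, sellers receive 527/7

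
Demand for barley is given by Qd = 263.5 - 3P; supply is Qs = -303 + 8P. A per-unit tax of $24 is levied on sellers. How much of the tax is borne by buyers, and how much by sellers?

Pre-tax equilibrium: P* = 51.5, Q* = 109.
Tax on sellers shifts supply to Qs = -303 + 8(P − 24) = -495 + 8P.
263.5 - 3P = -495 + 8P gives buyer price Pb = 1517/22; sellers receive Ps = 1517/22 − 24 = 989/22.
New quantity: Q = 263.5 − 3(1517/22) = 623/11.
Buyer burden = 1517/22 − 51.5 = 192/11; seller burden = 51.5 − 989/22 = 72/11.

Buyers bear 192/11, sellers bear 72/11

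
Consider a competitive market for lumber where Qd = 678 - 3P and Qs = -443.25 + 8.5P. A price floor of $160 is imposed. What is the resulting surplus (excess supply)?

Equilibrium price would be P* = 97.5, so the floor at 160 binds.
At P = 160: Qd = 198, Qs = 916.75.
Surplus = 916.75 − 198 = 718.75.

Surplus = 718.75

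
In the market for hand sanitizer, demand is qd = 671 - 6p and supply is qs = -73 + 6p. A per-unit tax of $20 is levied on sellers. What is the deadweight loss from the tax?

Deadweight loss = 600

Pre-tax equilibrium: p* = 62, q* = 299.
Tax on sellers shifts supply to qs = -73 + 6(p − 20) = -193 + 6p.
671 - 6p = -193 + 6p gives buyer price pb = 72; sellers receive ps = 72 − 20 = 52.
New quantity: q = 671 − 6(72) = 239.
DWL = ½ × 20 × (299 − 239) = 600.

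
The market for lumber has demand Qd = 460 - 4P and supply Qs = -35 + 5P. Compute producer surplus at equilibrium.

Equilibrium: 460 - 4P = -35 + 5P gives P* = 55, Q* = 240.
Supply starts at P = 7 (where Qs = 0).
PS = ½(55 − 7)(240) = 5760.

Producer surplus = 5760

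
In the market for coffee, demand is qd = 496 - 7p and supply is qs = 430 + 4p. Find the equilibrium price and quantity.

Set qd = qs: 496 - 7p = 430 + 4p.
66 = 11p, so p* = 6.
q* = 496 − 7(6) = 454.

p* = 6, q* = 454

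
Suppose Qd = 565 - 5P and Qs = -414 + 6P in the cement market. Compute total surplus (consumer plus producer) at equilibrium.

Equilibrium: 565 - 5P = -414 + 6P gives P* = 89, Q* = 120.
Demand choke price: P = 113; supply starts at P = 69.
CS = ½(113 − 89)(120) = 1440; PS = ½(89 − 69)(120) = 1200.

Total surplus = 2640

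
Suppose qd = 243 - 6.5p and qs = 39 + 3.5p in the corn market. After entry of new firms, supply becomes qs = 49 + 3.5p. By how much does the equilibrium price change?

Original equilibrium: p* = 20.4, q* = 110.4.
New equilibrium: 243 - 6.5p = 49 + 3.5p, so 194 = 10p and p' = 19.4; q' = 243 − 6.5(19.4) = 116.9.
Change in price: 19.4 − 20.4 = -1.

Δp = -1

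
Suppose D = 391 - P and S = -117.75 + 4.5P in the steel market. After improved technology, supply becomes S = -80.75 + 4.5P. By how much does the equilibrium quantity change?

Original equilibrium: P* = 92.5, Q* = 298.5.
New equilibrium: 391 - P = -80.75 + 4.5P, so 471.75 = 5.5P and P' = 1887/22; Q' = 391 − 1(1887/22) = 6715/22.
Change in quantity: 6715/22 − 298.5 = 74/11.

ΔQ = 74/11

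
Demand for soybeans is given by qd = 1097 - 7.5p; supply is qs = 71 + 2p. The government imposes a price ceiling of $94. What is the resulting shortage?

Equilibrium price would be p* = 108, so the ceiling at 94 binds.
At p = 94: qd = 1097 − 7.5(94) = 392, qs = 71 + 2(94) = 259.
Shortage = 392 − 259 = 133.

Shortage = 133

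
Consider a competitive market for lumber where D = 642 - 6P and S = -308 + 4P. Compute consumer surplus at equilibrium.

Consumer surplus = 432

Equilibrium: 642 - 6P = -308 + 4P gives P* = 95, Q* = 72.
Demand choke price (D = 0): P = 107.
CS = ½(107 − 95)(72) = 432.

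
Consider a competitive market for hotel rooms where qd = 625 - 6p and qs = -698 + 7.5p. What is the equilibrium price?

Set qd = qs: 625 - 6p = -698 + 7.5p.
1323 = 13.5p, so p* = 98.
q* = 625 − 6(98) = 37.

p* = 98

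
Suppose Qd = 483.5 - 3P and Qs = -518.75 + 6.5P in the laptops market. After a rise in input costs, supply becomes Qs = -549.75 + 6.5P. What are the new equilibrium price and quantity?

P' = 4133/38, Q' = 2987/19

Original equilibrium: P* = 105.5, Q* = 167.
New equilibrium: 483.5 - 3P = -549.75 + 6.5P, so 1033.25 = 9.5P and P' = 4133/38; Q' = 483.5 − 3(4133/38) = 2987/19.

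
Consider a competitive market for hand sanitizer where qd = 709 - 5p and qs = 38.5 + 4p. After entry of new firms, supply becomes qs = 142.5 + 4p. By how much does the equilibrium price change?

Δp = -104/9

Original equilibrium: p* = 74.5, q* = 336.5.
New equilibrium: 709 - 5p = 142.5 + 4p, so 566.5 = 9p and p' = 1133/18; q' = 709 − 5(1133/18) = 7097/18.
Change in price: 1133/18 − 74.5 = -104/9.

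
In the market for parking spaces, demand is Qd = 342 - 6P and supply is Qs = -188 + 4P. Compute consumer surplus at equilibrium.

Equilibrium: 342 - 6P = -188 + 4P gives P* = 53, Q* = 24.
Demand choke price (Qd = 0): P = 57.
CS = ½(57 − 53)(24) = 48.

Consumer surplus = 48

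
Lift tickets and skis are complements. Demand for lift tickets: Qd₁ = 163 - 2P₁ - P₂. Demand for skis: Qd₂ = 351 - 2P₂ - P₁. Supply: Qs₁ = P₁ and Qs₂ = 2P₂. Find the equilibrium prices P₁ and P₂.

Market 1: 163 - 2P₁ - P₂ = P₁ → 3P₁ + P₂ = 163.
Market 2: 4P₂ + P₁ = 351.
Eliminating P₂: 4×(1) − 1×(2) gives 11P₁ = 301, so P₁ = 301/11.
Back-substitute into (2): P₂ = (351 − 1×301/11) / 4 = 890/11.

P₁ = 301/11, P₂ = 890/11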